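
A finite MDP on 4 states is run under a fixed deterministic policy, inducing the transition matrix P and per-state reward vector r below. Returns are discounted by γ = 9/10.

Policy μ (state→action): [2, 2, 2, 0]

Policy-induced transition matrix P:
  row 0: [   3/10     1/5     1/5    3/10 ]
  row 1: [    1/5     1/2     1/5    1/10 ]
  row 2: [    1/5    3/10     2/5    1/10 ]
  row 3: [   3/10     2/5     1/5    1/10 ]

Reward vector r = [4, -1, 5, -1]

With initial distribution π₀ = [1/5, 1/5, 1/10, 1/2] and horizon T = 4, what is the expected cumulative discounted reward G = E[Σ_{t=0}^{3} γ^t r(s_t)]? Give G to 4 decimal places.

G = 4.6871

t=0: π = [0.2000, 0.2000, 0.1000, 0.5000], E[r] = 0.6000, γ^t·E[r] = 0.600000, running G = 0.600000
t=1: π = [0.2700, 0.3700, 0.2200, 0.1400], E[r] = 1.6700, γ^t·E[r] = 1.503000, running G = 2.103000
t=2: π = [0.2410, 0.3610, 0.2440, 0.1540], E[r] = 1.6690, γ^t·E[r] = 1.351890, running G = 3.454890
t=3: π = [0.2395, 0.3635, 0.2488, 0.1482], E[r] = 1.6903, γ^t·E[r] = 1.232229, running G = 4.687119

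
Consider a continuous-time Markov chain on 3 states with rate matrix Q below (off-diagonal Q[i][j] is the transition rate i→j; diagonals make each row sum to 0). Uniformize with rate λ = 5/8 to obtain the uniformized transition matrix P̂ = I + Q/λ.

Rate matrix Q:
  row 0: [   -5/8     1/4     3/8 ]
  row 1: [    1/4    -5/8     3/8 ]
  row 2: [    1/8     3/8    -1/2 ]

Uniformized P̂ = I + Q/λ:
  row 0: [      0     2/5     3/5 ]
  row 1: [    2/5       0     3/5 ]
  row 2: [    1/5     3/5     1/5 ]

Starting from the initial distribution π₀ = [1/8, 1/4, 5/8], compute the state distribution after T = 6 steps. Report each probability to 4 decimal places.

π = [0.2265, 0.3441, 0.4294]

t=0: π = [0.1250, 0.2500, 0.6250]
t=1: π = [0.2250, 0.4250, 0.3500]
t=2: π = [0.2400, 0.3000, 0.4600]
t=3: π = [0.2120, 0.3720, 0.4160]
t=4: π = [0.2320, 0.3344, 0.4336]
t=5: π = [0.2205, 0.3530, 0.4266]
t=6: π = [0.2265, 0.3441, 0.4294]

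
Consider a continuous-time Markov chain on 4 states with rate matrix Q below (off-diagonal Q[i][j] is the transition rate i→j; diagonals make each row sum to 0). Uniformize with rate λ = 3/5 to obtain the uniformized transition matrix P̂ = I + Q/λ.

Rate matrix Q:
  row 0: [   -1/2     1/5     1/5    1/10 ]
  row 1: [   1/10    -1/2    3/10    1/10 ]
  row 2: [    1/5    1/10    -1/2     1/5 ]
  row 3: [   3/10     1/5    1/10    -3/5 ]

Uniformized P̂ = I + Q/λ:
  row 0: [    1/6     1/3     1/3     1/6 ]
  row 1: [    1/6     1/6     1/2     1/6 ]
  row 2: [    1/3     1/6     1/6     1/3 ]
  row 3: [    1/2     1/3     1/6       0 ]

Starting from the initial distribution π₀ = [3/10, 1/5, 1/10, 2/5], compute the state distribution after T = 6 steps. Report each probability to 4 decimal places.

t=0: π = [0.3000, 0.2000, 0.1000, 0.4000]
t=1: π = [0.3167, 0.2833, 0.2833, 0.1167]
t=2: π = [0.2528, 0.2389, 0.3139, 0.1944]
t=3: π = [0.2838, 0.2412, 0.2884, 0.1866]
t=4: π = [0.2769, 0.2451, 0.2944, 0.1836]
t=5: π = [0.2769, 0.2434, 0.2945, 0.1851]
t=6: π = [0.2775, 0.2437, 0.2940, 0.1849]

π = [0.2775, 0.2437, 0.2940, 0.1849]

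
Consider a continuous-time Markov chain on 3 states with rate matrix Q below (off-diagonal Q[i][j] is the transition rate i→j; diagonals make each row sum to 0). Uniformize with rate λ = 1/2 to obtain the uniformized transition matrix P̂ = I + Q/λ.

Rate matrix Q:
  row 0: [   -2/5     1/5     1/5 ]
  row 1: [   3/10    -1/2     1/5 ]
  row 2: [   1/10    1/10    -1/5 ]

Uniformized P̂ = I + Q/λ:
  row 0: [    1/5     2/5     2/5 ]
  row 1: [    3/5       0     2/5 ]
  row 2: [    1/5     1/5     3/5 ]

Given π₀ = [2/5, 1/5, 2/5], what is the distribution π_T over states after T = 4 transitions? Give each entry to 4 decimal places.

π = [0.2870, 0.2131, 0.4998]

t=0: π = [0.4000, 0.2000, 0.4000]
t=1: π = [0.2800, 0.2400, 0.4800]
t=2: π = [0.2960, 0.2080, 0.4960]
t=3: π = [0.2832, 0.2176, 0.4992]
t=4: π = [0.2870, 0.2131, 0.4998]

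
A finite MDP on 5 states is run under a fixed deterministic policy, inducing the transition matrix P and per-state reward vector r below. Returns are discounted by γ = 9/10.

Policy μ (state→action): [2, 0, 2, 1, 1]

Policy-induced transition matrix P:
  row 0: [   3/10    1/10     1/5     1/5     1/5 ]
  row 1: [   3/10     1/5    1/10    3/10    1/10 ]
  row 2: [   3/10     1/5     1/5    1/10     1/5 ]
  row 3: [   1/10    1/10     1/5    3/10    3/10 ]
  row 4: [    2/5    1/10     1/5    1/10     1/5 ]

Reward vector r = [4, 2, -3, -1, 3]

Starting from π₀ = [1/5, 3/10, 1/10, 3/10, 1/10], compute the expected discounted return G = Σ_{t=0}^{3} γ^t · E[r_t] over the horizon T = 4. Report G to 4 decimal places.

t=0: π = [0.2000, 0.3000, 0.1000, 0.3000, 0.1000], E[r] = 1.1000, γ^t·E[r] = 1.100000, running G = 1.100000
t=1: π = [0.2500, 0.1400, 0.1700, 0.2400, 0.2000], E[r] = 1.1300, γ^t·E[r] = 1.017000, running G = 2.117000
t=2: π = [0.2720, 0.1310, 0.1860, 0.2010, 0.2100], E[r] = 1.2210, γ^t·E[r] = 0.989010, running G = 3.106010
t=3: π = [0.2808, 0.1317, 0.1869, 0.1936, 0.2070], E[r] = 1.2533, γ^t·E[r] = 0.913656, running G = 4.019666

G = 4.0197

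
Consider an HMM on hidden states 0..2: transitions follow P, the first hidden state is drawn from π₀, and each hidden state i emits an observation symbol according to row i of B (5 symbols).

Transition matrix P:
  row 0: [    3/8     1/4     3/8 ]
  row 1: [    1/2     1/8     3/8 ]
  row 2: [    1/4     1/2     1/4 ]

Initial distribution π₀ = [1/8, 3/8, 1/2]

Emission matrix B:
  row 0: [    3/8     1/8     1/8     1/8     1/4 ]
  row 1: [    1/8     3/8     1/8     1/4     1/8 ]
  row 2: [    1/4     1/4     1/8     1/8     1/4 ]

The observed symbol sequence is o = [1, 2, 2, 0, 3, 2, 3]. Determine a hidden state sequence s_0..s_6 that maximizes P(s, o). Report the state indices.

path = [2, 1, 0, 2, 1, 2, 1]

t=0: δ = [1.562e-02, 1.406e-01, 1.250e-01]  (obs o_0=1)
t=1: δ = [8.789e-03, 7.812e-03, 6.592e-03]  ψ = [1, 2, 1]  (obs o_1=2)
t=2: δ = [4.883e-04, 4.120e-04, 4.120e-04]  ψ = [1, 2, 0]  (obs o_2=2)
t=3: δ = [7.725e-05, 2.575e-05, 4.578e-05]  ψ = [1, 2, 0]  (obs o_3=0)
t=4: δ = [3.621e-06, 5.722e-06, 3.621e-06]  ψ = [0, 2, 0]  (obs o_4=3)
t=5: δ = [3.576e-07, 2.263e-07, 2.682e-07]  ψ = [1, 2, 1]  (obs o_5=2)
t=6: δ = [1.676e-08, 3.353e-08, 1.676e-08]  ψ = [0, 2, 0]  (obs o_6=3)
backtrack: best end state = 1; path = [2, 1, 0, 2, 1, 2, 1]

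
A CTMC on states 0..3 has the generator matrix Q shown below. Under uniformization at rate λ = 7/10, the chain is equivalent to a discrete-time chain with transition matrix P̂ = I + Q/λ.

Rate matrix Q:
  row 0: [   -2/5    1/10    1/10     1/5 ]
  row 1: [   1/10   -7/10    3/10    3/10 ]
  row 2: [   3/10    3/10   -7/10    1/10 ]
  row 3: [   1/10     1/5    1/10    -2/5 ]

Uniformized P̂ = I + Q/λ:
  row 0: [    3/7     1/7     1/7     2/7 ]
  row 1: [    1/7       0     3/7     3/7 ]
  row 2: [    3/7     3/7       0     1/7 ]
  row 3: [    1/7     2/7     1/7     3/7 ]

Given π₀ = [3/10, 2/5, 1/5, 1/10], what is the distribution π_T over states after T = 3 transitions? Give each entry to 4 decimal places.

t=0: π = [0.3000, 0.4000, 0.2000, 0.1000]
t=1: π = [0.2857, 0.1571, 0.2286, 0.3286]
t=2: π = [0.2898, 0.2327, 0.1551, 0.3224]
t=3: π = [0.2700, 0.2000, 0.1872, 0.3429]

π = [0.2700, 0.2000, 0.1872, 0.3429]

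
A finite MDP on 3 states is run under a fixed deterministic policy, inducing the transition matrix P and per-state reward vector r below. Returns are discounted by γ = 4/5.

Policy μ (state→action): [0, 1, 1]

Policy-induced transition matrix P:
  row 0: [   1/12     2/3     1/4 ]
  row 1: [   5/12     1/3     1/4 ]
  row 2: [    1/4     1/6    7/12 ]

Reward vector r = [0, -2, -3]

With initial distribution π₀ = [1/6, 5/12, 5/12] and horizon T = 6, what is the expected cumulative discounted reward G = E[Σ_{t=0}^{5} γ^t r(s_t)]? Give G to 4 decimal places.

t=0: π = [0.1667, 0.4167, 0.4167], E[r] = -2.0833, γ^t·E[r] = -2.083333, running G = -2.083333
t=1: π = [0.2917, 0.3194, 0.3889], E[r] = -1.8056, γ^t·E[r] = -1.444444, running G = -3.527778
t=2: π = [0.2546, 0.3657, 0.3796], E[r] = -1.8704, γ^t·E[r] = -1.197037, running G = -4.724815
t=3: π = [0.2685, 0.3549, 0.3765], E[r] = -1.8395, γ^t·E[r] = -0.941827, running G = -5.666642
t=4: π = [0.2644, 0.3601, 0.3755], E[r] = -1.8467, γ^t·E[r] = -0.756412, running G = -6.423053
t=5: π = [0.2659, 0.3589, 0.3752], E[r] = -1.8433, γ^t·E[r] = -0.604005, running G = -7.027059

G = -7.0271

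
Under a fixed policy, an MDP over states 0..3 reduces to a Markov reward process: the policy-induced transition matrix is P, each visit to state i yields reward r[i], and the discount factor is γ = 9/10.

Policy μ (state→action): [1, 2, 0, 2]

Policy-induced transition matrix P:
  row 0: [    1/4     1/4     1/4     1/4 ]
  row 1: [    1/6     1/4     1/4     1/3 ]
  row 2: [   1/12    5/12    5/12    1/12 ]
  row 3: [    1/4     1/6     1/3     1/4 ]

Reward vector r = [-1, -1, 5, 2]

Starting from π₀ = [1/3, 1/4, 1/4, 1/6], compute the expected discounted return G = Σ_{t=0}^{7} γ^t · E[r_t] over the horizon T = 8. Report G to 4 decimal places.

G = 8.4071

t=0: π = [0.3333, 0.2500, 0.2500, 0.1667], E[r] = 1.0000, γ^t·E[r] = 1.000000, running G = 1.000000
t=1: π = [0.1875, 0.2778, 0.3056, 0.2292], E[r] = 1.5208, γ^t·E[r] = 1.368750, running G = 2.368750
t=2: π = [0.1759, 0.2818, 0.3200, 0.2222], E[r] = 1.5868, γ^t·E[r] = 1.285313, running G = 3.654063
t=3: π = [0.1732, 0.2848, 0.3219, 0.2201], E[r] = 1.5916, γ^t·E[r] = 1.160262, running G = 4.814324
t=4: π = [0.1726, 0.2853, 0.3220, 0.2201], E[r] = 1.5922, γ^t·E[r] = 1.044647, running G = 5.858971
t=5: π = [0.1726, 0.2853, 0.3220, 0.2201], E[r] = 1.5924, γ^t·E[r] = 0.940275, running G = 6.799246
t=6: π = [0.1726, 0.2853, 0.3220, 0.2201], E[r] = 1.5924, γ^t·E[r] = 0.846261, running G = 7.645507
t=7: π = [0.1726, 0.2853, 0.3220, 0.2201], E[r] = 1.5924, γ^t·E[r] = 0.761636, running G = 8.407143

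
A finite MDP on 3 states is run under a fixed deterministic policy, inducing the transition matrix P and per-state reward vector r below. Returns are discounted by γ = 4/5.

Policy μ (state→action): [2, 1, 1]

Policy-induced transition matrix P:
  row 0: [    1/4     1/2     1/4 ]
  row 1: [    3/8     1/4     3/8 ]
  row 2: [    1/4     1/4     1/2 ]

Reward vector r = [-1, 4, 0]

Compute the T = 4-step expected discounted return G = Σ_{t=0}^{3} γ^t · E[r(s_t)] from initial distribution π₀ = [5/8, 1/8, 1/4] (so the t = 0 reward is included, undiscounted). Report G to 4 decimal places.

G = 2.0978

t=0: π = [0.6250, 0.1250, 0.2500], E[r] = -0.1250, γ^t·E[r] = -0.125000, running G = -0.125000
t=1: π = [0.2656, 0.4063, 0.3281], E[r] = 1.3594, γ^t·E[r] = 1.087500, running G = 0.962500
t=2: π = [0.3008, 0.3164, 0.3828], E[r] = 0.9648, γ^t·E[r] = 0.617500, running G = 1.580000
t=3: π = [0.2896, 0.3252, 0.3853], E[r] = 1.0112, γ^t·E[r] = 0.517750, running G = 2.097750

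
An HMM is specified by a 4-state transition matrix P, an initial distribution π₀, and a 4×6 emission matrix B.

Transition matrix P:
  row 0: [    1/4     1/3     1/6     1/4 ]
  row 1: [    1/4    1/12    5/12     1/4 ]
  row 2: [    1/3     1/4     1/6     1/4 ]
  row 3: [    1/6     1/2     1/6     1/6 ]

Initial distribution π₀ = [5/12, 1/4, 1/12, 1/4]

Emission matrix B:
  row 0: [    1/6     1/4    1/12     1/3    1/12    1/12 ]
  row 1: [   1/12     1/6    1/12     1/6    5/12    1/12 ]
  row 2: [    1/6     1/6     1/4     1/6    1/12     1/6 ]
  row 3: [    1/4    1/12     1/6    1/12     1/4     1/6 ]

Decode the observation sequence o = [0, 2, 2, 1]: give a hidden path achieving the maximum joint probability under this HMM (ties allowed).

path = [3, 1, 2, 0]

t=0: δ = [6.944e-02, 2.083e-02, 1.389e-02, 6.250e-02]  (obs o_0=0)
t=1: δ = [1.447e-03, 2.604e-03, 2.894e-03, 2.894e-03]  ψ = [0, 3, 0, 0]  (obs o_1=2)
t=2: δ = [8.038e-05, 1.206e-04, 2.713e-04, 1.206e-04]  ψ = [2, 3, 1, 2]  (obs o_2=2)
t=3: δ = [2.261e-05, 1.130e-05, 8.372e-06, 5.651e-06]  ψ = [2, 2, 1, 2]  (obs o_3=1)
backtrack: best end state = 0; path = [3, 1, 2, 0]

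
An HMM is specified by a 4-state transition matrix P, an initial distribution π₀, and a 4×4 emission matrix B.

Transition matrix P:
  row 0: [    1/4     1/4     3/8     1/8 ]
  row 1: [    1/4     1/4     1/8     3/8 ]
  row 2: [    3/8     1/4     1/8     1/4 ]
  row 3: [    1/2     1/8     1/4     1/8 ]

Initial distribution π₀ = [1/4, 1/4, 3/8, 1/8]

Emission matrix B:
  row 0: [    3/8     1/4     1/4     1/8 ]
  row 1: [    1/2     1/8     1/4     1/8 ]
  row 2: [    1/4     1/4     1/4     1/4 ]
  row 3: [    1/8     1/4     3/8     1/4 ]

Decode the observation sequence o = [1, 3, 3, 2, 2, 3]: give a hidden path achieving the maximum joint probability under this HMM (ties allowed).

t=0: δ = [6.250e-02, 3.125e-02, 9.375e-02, 3.125e-02]  (obs o_0=1)
t=1: δ = [4.395e-03, 2.930e-03, 5.859e-03, 5.859e-03]  ψ = [2, 2, 0, 2]  (obs o_1=3)
t=2: δ = [3.662e-04, 1.831e-04, 4.120e-04, 3.662e-04]  ψ = [3, 2, 0, 2]  (obs o_2=3)
t=3: δ = [4.578e-05, 2.575e-05, 3.433e-05, 3.862e-05]  ψ = [3, 2, 0, 2]  (obs o_3=2)
t=4: δ = [4.828e-06, 2.861e-06, 4.292e-06, 3.621e-06]  ψ = [3, 0, 0, 1]  (obs o_4=2)
t=5: δ = [2.263e-07, 1.509e-07, 4.526e-07, 2.682e-07]  ψ = [3, 0, 0, 1]  (obs o_5=3)
backtrack: best end state = 2; path = [2, 0, 2, 3, 0, 2]

path = [2, 0, 2, 3, 0, 2]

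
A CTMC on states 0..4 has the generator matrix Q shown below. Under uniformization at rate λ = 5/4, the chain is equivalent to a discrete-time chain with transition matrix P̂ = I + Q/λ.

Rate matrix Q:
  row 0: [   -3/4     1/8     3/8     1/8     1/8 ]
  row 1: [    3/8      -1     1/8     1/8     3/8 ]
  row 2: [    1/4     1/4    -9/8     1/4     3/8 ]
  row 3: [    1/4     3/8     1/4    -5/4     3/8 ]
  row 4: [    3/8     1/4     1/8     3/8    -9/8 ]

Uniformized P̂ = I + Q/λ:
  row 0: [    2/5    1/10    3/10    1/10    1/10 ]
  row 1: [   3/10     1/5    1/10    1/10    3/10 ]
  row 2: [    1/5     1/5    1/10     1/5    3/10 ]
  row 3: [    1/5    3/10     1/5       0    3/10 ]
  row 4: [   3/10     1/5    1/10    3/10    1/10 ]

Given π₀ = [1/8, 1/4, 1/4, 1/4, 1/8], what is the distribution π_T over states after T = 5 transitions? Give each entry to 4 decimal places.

π = [0.2981, 0.1845, 0.1740, 0.1431, 0.2003]

t=0: π = [0.1250, 0.2500, 0.2500, 0.2500, 0.1250]
t=1: π = [0.2625, 0.2125, 0.1500, 0.1250, 0.2500]
t=2: π = [0.2988, 0.1863, 0.1650, 0.1525, 0.1975]
t=3: π = [0.2981, 0.1854, 0.1750, 0.1408, 0.2008]
t=4: π = [0.2982, 0.1843, 0.1737, 0.1436, 0.2002]
t=5: π = [0.2981, 0.1845, 0.1740, 0.1431, 0.2003]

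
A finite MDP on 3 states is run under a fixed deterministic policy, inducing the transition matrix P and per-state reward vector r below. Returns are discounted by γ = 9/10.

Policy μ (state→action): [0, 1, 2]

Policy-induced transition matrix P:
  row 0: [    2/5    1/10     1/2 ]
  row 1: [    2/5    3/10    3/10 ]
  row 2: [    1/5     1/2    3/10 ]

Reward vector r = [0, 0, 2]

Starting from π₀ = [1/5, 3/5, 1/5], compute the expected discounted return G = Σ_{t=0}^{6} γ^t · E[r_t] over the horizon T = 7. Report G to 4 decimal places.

G = 3.4478

t=0: π = [0.2000, 0.6000, 0.2000], E[r] = 0.4000, γ^t·E[r] = 0.400000, running G = 0.400000
t=1: π = [0.3600, 0.3000, 0.3400], E[r] = 0.6800, γ^t·E[r] = 0.612000, running G = 1.012000
t=2: π = [0.3320, 0.2960, 0.3720], E[r] = 0.7440, γ^t·E[r] = 0.602640, running G = 1.614640
t=3: π = [0.3256, 0.3080, 0.3664], E[r] = 0.7328, γ^t·E[r] = 0.534211, running G = 2.148851
t=4: π = [0.3267, 0.3082, 0.3651], E[r] = 0.7302, γ^t·E[r] = 0.479110, running G = 2.627962
t=5: π = [0.3270, 0.3077, 0.3653], E[r] = 0.7307, γ^t·E[r] = 0.431464, running G = 3.059426
t=6: π = [0.3269, 0.3077, 0.3654], E[r] = 0.7308, γ^t·E[r] = 0.388372, running G = 3.447798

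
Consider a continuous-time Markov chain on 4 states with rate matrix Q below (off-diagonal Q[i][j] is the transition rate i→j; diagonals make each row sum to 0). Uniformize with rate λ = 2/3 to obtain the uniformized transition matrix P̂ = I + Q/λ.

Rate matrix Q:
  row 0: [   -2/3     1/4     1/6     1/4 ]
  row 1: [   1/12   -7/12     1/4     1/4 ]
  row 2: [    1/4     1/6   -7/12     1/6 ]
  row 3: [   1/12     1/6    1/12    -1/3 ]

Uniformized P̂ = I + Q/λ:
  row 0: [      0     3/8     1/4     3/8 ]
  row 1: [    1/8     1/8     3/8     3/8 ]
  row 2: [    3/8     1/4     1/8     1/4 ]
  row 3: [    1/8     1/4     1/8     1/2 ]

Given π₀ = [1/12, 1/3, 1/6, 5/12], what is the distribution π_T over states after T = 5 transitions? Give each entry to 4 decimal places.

π = [0.1564, 0.2397, 0.2045, 0.3994]

t=0: π = [0.0833, 0.3333, 0.1667, 0.4167]
t=1: π = [0.1563, 0.2188, 0.2188, 0.4063]
t=2: π = [0.1602, 0.2422, 0.1992, 0.3984]
t=3: π = [0.1548, 0.2397, 0.2056, 0.3999]
t=4: π = [0.1570, 0.2394, 0.2043, 0.3993]
t=5: π = [0.1564, 0.2397, 0.2045, 0.3994]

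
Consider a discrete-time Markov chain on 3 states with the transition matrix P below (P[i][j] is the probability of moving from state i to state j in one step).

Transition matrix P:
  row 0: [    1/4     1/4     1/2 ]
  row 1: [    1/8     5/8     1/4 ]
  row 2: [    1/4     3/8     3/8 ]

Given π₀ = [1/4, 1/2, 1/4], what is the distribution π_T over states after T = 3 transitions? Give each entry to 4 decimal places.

π = [0.1914, 0.4683, 0.3403]

t=0: π = [0.2500, 0.5000, 0.2500]
t=1: π = [0.1875, 0.4688, 0.3438]
t=2: π = [0.1914, 0.4688, 0.3398]
t=3: π = [0.1914, 0.4683, 0.3403]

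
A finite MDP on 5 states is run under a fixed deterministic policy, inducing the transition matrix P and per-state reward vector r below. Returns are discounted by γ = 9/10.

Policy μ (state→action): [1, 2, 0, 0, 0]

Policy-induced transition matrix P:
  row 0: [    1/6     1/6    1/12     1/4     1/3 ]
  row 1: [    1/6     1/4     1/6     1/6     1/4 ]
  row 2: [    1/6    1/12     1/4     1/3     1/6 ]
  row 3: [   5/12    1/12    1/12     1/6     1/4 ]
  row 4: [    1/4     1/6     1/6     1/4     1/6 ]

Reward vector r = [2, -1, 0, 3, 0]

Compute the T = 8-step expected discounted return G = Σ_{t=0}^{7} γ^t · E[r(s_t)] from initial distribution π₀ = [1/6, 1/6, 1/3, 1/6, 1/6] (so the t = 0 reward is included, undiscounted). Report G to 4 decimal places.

t=0: π = [0.1667, 0.1667, 0.3333, 0.1667, 0.1667], E[r] = 0.6667, γ^t·E[r] = 0.666667, running G = 0.666667
t=1: π = [0.2222, 0.1389, 0.1667, 0.2500, 0.2222], E[r] = 1.0556, γ^t·E[r] = 0.950000, running G = 1.616667
t=2: π = [0.2477, 0.1435, 0.1412, 0.2315, 0.2361], E[r] = 1.0463, γ^t·E[r] = 0.847500, running G = 2.464167
t=3: π = [0.2442, 0.1476, 0.1385, 0.2305, 0.2392], E[r] = 1.0324, γ^t·E[r] = 0.752625, running G = 3.216792
t=4: π = [0.2442, 0.1482, 0.1386, 0.2300, 0.2389], E[r] = 1.0303, γ^t·E[r] = 0.676013, running G = 3.892804
t=5: π = [0.2441, 0.1483, 0.1387, 0.2300, 0.2389], E[r] = 1.0300, γ^t·E[r] = 0.608187, running G = 4.500991
t=6: π = [0.2441, 0.1483, 0.1387, 0.2300, 0.2389], E[r] = 1.0300, γ^t·E[r] = 0.547364, running G = 5.048354
t=7: π = [0.2441, 0.1483, 0.1387, 0.2300, 0.2389], E[r] = 1.0300, γ^t·E[r] = 0.492628, running G = 5.540982

G = 5.5410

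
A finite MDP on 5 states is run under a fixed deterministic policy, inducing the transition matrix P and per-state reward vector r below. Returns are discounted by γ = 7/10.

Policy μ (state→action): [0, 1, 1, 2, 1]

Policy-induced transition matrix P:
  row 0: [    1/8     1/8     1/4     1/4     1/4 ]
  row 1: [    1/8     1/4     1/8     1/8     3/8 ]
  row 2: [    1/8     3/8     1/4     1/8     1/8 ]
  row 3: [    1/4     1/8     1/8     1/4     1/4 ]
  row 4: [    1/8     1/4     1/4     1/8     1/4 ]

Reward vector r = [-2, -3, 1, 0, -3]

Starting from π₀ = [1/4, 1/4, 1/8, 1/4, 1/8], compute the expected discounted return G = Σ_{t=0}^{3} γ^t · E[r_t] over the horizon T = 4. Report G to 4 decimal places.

t=0: π = [0.2500, 0.2500, 0.1250, 0.2500, 0.1250], E[r] = -1.5000, γ^t·E[r] = -1.500000, running G = -1.500000
t=1: π = [0.1563, 0.2031, 0.1875, 0.1875, 0.2656], E[r] = -1.5313, γ^t·E[r] = -1.071875, running G = -2.571875
t=2: π = [0.1484, 0.2305, 0.2012, 0.1680, 0.2520], E[r] = -1.5430, γ^t·E[r] = -0.756055, running G = -3.327930
t=3: π = [0.1460, 0.2356, 0.2002, 0.1646, 0.2537], E[r] = -1.5596, γ^t·E[r] = -0.534933, running G = -3.862862

G = -3.8629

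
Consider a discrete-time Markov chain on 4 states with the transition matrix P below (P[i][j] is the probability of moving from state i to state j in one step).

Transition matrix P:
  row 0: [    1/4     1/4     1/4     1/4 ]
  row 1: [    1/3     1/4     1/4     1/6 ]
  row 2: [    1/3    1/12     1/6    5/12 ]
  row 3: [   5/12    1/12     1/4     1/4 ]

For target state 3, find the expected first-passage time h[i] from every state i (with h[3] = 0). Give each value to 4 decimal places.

h = [3.6923, 4.0000, 3.0769, 0.0000]

First-step conditioning: h[3] = 0; for i ≠ 3, h[i] = 1 + Σ_k P[i][k]·h[k].
  h[0] = 1 + 1/4·h[0] + 1/4·h[1] + 1/4·h[2]
  h[1] = 1 + 1/3·h[0] + 1/4·h[1] + 1/4·h[2]
  h[2] = 1 + 1/3·h[0] + 1/12·h[1] + 1/6·h[2]
Solving the 3×3 linear system over states ≠ 3 gives exactly h = [48/13, 4, 40/13, 0] (h[3] = 0 is the target).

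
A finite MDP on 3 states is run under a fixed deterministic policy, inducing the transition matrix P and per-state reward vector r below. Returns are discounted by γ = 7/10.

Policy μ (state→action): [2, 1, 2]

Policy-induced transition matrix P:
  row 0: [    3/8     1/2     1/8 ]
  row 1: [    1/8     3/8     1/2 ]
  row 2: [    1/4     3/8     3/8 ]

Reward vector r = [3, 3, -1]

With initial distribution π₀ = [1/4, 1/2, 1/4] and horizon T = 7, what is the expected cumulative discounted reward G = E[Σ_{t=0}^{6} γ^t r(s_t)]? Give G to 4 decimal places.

t=0: π = [0.2500, 0.5000, 0.2500], E[r] = 2.0000, γ^t·E[r] = 2.000000, running G = 2.000000
t=1: π = [0.2188, 0.4063, 0.3750], E[r] = 1.5000, γ^t·E[r] = 1.050000, running G = 3.050000
t=2: π = [0.2266, 0.4023, 0.3711], E[r] = 1.5156, γ^t·E[r] = 0.742656, running G = 3.792656
t=3: π = [0.2280, 0.4033, 0.3687], E[r] = 1.5254, γ^t·E[r] = 0.523209, running G = 4.315865
t=4: π = [0.2281, 0.4035, 0.3684], E[r] = 1.5264, γ^t·E[r] = 0.366481, running G = 4.682346
t=5: π = [0.2281, 0.4035, 0.3684], E[r] = 1.5263, γ^t·E[r] = 0.256531, running G = 4.938877
t=6: π = [0.2281, 0.4035, 0.3684], E[r] = 1.5263, γ^t·E[r] = 0.179570, running G = 5.118447

G = 5.1184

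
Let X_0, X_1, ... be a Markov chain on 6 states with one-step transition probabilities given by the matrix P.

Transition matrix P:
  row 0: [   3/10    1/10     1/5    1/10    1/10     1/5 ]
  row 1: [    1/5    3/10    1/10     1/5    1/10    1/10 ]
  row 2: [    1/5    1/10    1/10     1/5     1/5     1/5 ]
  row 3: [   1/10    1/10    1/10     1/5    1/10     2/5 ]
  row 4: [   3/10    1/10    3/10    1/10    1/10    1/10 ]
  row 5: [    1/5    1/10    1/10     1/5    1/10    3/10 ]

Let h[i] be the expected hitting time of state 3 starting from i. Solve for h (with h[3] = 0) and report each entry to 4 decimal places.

First-step conditioning: h[3] = 0; for i ≠ 3, h[i] = 1 + Σ_k P[i][k]·h[k].
  h[0] = 1 + 3/10·h[0] + 1/10·h[1] + 1/5·h[2] + 1/10·h[4] + 1/5·h[5]
  h[1] = 1 + 1/5·h[0] + 3/10·h[1] + 1/10·h[2] + 1/10·h[4] + 1/10·h[5]
  h[2] = 1 + 1/5·h[0] + 1/10·h[1] + 1/10·h[2] + 1/5·h[4] + 1/5·h[5]
  h[4] = 1 + 3/10·h[0] + 1/10·h[1] + 3/10·h[2] + 1/10·h[4] + 1/10·h[5]
  h[5] = 1 + 1/5·h[0] + 1/10·h[1] + 1/10·h[2] + 1/10·h[4] + 3/10·h[5]
Solving the 5×5 linear system over states ≠ 3 gives exactly h = [4900/727, 4405/727, 4455/727, 0, 4905/727, 4405/727] (h[3] = 0 is the target).

h = [6.7400, 6.0591, 6.1279, 0.0000, 6.7469, 6.0591]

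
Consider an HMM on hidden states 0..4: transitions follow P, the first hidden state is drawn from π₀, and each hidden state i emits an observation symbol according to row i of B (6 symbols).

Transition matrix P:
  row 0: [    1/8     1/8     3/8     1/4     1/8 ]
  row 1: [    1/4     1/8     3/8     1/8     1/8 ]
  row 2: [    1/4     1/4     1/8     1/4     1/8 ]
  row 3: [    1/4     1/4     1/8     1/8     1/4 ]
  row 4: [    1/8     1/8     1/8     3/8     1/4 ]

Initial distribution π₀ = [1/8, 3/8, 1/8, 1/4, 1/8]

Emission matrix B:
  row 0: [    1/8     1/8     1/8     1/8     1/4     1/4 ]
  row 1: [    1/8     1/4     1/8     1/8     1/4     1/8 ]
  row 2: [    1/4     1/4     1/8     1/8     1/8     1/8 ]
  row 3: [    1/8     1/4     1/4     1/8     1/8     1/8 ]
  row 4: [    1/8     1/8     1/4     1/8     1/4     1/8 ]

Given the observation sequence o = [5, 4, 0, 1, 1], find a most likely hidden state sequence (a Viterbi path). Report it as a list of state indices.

t=0: δ = [3.125e-02, 4.688e-02, 1.562e-02, 3.125e-02, 1.562e-02]  (obs o_0=5)
t=1: δ = [2.930e-03, 1.953e-03, 2.197e-03, 9.766e-04, 1.953e-03]  ψ = [1, 3, 1, 0, 3]  (obs o_1=4)
t=2: δ = [6.866e-05, 6.866e-05, 2.747e-04, 9.155e-05, 6.104e-05]  ψ = [2, 2, 0, 0, 4]  (obs o_2=0)
t=3: δ = [8.583e-06, 1.717e-05, 8.583e-06, 1.717e-05, 4.292e-06]  ψ = [2, 2, 2, 2, 2]  (obs o_3=1)
t=4: δ = [5.364e-07, 1.073e-06, 1.609e-06, 5.364e-07, 5.364e-07]  ψ = [1, 3, 1, 0, 3]  (obs o_4=1)
backtrack: best end state = 2; path = [1, 0, 2, 1, 2]

path = [1, 0, 2, 1, 2]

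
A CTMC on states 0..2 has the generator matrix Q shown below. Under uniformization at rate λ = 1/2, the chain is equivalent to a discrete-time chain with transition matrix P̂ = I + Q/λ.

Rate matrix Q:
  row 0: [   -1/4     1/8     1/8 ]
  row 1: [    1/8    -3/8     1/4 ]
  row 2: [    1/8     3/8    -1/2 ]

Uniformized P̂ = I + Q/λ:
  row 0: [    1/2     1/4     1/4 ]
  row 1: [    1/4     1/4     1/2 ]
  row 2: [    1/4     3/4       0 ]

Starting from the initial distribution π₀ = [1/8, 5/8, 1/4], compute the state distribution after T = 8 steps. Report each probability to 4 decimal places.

t=0: π = [0.1250, 0.6250, 0.2500]
t=1: π = [0.2813, 0.3750, 0.3438]
t=2: π = [0.3203, 0.4219, 0.2578]
t=3: π = [0.3301, 0.3789, 0.2910]
t=4: π = [0.3325, 0.3955, 0.2720]
t=5: π = [0.3331, 0.3860, 0.2809]
t=6: π = [0.3333, 0.3904, 0.2763]
t=7: π = [0.3333, 0.3881, 0.2785]
t=8: π = [0.3333, 0.3893, 0.2774]

π = [0.3333, 0.3893, 0.2774]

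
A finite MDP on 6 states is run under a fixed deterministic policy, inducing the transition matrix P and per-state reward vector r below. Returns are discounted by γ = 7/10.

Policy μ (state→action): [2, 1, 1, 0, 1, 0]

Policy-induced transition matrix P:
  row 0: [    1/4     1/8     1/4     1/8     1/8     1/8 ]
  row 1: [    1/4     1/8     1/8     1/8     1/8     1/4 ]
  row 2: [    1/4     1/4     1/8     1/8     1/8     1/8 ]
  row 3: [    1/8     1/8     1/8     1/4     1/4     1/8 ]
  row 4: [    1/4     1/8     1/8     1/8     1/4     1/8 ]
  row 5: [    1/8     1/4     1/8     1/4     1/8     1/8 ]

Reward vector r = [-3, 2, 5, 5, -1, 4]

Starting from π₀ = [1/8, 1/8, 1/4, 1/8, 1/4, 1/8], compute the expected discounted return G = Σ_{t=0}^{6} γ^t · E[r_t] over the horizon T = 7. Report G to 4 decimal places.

t=0: π = [0.1250, 0.1250, 0.2500, 0.1250, 0.2500, 0.1250], E[r] = 2.0000, γ^t·E[r] = 2.000000, running G = 2.000000
t=1: π = [0.2188, 0.1719, 0.1406, 0.1563, 0.1719, 0.1406], E[r] = 1.5625, γ^t·E[r] = 1.093750, running G = 3.093750
t=2: π = [0.2129, 0.1602, 0.1523, 0.1621, 0.1660, 0.1465], E[r] = 1.6738, γ^t·E[r] = 0.820176, running G = 3.913926
t=3: π = [0.2114, 0.1624, 0.1516, 0.1636, 0.1660, 0.1450], E[r] = 1.6804, γ^t·E[r] = 0.576384, running G = 4.490310
t=4: π = [0.2114, 0.1621, 0.1514, 0.1636, 0.1662, 0.1453], E[r] = 1.6799, γ^t·E[r] = 0.403337, running G = 4.893647
t=5: π = [0.2114, 0.1621, 0.1514, 0.1636, 0.1662, 0.1453], E[r] = 1.6800, γ^t·E[r] = 0.282359, running G = 5.176006
t=6: π = [0.2114, 0.1621, 0.1514, 0.1636, 0.1662, 0.1453], E[r] = 1.6800, γ^t·E[r] = 0.197648, running G = 5.373653

G = 5.3737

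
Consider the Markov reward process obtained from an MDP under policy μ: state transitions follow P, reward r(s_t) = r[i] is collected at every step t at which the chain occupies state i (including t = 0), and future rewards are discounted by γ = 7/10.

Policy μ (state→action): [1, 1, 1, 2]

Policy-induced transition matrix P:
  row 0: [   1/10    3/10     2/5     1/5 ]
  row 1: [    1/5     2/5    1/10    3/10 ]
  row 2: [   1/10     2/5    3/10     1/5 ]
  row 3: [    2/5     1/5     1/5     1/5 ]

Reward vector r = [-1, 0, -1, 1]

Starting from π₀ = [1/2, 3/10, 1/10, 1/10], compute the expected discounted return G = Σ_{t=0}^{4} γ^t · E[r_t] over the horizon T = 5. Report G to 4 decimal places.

t=0: π = [0.5000, 0.3000, 0.1000, 0.1000], E[r] = -0.5000, γ^t·E[r] = -0.500000, running G = -0.500000
t=1: π = [0.1600, 0.3300, 0.2800, 0.2300], E[r] = -0.2100, γ^t·E[r] = -0.147000, running G = -0.647000
t=2: π = [0.2020, 0.3380, 0.2270, 0.2330], E[r] = -0.1960, γ^t·E[r] = -0.096040, running G = -0.743040
t=3: π = [0.2037, 0.3332, 0.2293, 0.2338], E[r] = -0.1992, γ^t·E[r] = -0.068326, running G = -0.811366
t=4: π = [0.2035, 0.3329, 0.2304, 0.2333], E[r] = -0.2005, γ^t·E[r] = -0.048138, running G = -0.859503

G = -0.8595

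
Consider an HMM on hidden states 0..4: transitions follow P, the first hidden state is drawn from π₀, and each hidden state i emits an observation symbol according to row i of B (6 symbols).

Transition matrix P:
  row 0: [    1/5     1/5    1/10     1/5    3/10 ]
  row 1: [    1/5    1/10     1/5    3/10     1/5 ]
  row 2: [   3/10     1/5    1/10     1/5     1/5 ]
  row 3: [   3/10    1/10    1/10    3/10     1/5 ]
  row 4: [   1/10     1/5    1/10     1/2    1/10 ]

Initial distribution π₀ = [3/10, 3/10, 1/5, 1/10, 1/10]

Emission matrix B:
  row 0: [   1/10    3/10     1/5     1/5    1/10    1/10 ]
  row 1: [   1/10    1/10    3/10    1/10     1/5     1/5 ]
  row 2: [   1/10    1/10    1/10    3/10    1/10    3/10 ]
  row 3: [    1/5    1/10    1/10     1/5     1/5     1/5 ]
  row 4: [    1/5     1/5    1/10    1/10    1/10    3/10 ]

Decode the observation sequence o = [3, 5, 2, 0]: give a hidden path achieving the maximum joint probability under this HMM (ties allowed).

path = [0, 4, 1, 3]

t=0: δ = [6.000e-02, 3.000e-02, 6.000e-02, 2.000e-02, 1.000e-02]  (obs o_0=3)
t=1: δ = [1.800e-03, 2.400e-03, 1.800e-03, 2.400e-03, 5.400e-03]  ψ = [2, 0, 0, 0, 0]  (obs o_1=5)
t=2: δ = [1.440e-04, 3.240e-04, 5.400e-05, 2.700e-04, 5.400e-05]  ψ = [3, 4, 4, 4, 0]  (obs o_2=2)
t=3: δ = [8.100e-06, 3.240e-06, 6.480e-06, 1.944e-05, 1.296e-05]  ψ = [3, 1, 1, 1, 1]  (obs o_3=0)
backtrack: best end state = 3; path = [0, 4, 1, 3]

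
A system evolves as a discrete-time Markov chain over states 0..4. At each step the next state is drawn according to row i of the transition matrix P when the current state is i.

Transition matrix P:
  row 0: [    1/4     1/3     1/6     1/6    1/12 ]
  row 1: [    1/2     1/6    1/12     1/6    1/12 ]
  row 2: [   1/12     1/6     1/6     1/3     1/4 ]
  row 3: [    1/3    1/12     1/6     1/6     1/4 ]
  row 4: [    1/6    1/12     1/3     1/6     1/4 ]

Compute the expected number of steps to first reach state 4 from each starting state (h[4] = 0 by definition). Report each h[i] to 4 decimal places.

First-step conditioning: h[4] = 0; for i ≠ 4, h[i] = 1 + Σ_k P[i][k]·h[k].
  h[0] = 1 + 1/4·h[0] + 1/3·h[1] + 1/6·h[2] + 1/6·h[3]
  h[1] = 1 + 1/2·h[0] + 1/6·h[1] + 1/12·h[2] + 1/6·h[3]
  h[2] = 1 + 1/12·h[0] + 1/6·h[1] + 1/6·h[2] + 1/3·h[3]
  h[3] = 1 + 1/3·h[0] + 1/12·h[1] + 1/6·h[2] + 1/6·h[3]
Solving the 4×4 linear system over states ≠ 4 gives exactly h = [11916/1667, 12084/1667, 9564/1667, 9888/1667, 0] (h[4] = 0 is the target).

h = [7.1482, 7.2490, 5.7373, 5.9316, 0.0000]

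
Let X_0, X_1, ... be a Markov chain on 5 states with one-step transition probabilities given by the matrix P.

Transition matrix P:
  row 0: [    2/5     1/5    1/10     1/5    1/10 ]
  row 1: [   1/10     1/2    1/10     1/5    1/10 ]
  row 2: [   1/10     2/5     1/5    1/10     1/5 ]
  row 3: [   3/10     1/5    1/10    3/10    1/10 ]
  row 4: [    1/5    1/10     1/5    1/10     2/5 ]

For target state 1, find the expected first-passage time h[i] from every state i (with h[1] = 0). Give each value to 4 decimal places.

First-step conditioning: h[1] = 0; for i ≠ 1, h[i] = 1 + Σ_k P[i][k]·h[k].
  h[0] = 1 + 2/5·h[0] + 1/10·h[2] + 1/5·h[3] + 1/10·h[4]
  h[2] = 1 + 1/10·h[0] + 1/5·h[2] + 1/10·h[3] + 1/5·h[4]
  h[3] = 1 + 3/10·h[0] + 1/10·h[2] + 3/10·h[3] + 1/10·h[4]
  h[4] = 1 + 1/5·h[0] + 1/5·h[2] + 1/10·h[3] + 2/5·h[4]
Solving the 4×4 linear system over states ≠ 1 gives exactly h = [62/13, 0, 49/13, 62/13, 69/13] (h[1] = 0 is the target).

h = [4.7692, 0.0000, 3.7692, 4.7692, 5.3077]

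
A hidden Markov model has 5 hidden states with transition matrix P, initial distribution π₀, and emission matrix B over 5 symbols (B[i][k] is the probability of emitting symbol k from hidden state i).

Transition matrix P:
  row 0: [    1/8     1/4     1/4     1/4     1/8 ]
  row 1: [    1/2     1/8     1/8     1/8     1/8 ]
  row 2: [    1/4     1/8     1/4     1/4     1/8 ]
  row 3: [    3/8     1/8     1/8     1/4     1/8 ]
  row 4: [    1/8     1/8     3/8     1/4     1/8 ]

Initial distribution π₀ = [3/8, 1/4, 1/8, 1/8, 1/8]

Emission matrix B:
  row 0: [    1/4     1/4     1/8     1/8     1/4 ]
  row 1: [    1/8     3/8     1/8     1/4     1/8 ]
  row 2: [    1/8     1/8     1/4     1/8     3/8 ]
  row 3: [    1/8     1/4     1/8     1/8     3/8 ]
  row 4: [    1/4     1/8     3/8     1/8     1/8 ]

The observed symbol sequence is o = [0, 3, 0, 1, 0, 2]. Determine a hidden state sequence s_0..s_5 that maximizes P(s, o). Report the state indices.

t=0: δ = [9.375e-02, 3.125e-02, 1.562e-02, 1.562e-02, 3.125e-02]  (obs o_0=0)
t=1: δ = [1.953e-03, 5.859e-03, 2.930e-03, 2.930e-03, 1.465e-03]  ψ = [1, 0, 0, 0, 0]  (obs o_1=3)
t=2: δ = [7.324e-04, 9.155e-05, 9.155e-05, 9.155e-05, 1.831e-04]  ψ = [1, 1, 1, 1, 1]  (obs o_2=0)
t=3: δ = [2.289e-05, 6.866e-05, 2.289e-05, 4.578e-05, 1.144e-05]  ψ = [0, 0, 0, 0, 0]  (obs o_3=1)
t=4: δ = [8.583e-06, 1.073e-06, 1.073e-06, 1.431e-06, 2.146e-06]  ψ = [1, 1, 1, 3, 1]  (obs o_4=0)
t=5: δ = [1.341e-07, 2.682e-07, 5.364e-07, 2.682e-07, 4.023e-07]  ψ = [0, 0, 0, 0, 0]  (obs o_5=2)
backtrack: best end state = 2; path = [0, 1, 0, 1, 0, 2]

path = [0, 1, 0, 1, 0, 2]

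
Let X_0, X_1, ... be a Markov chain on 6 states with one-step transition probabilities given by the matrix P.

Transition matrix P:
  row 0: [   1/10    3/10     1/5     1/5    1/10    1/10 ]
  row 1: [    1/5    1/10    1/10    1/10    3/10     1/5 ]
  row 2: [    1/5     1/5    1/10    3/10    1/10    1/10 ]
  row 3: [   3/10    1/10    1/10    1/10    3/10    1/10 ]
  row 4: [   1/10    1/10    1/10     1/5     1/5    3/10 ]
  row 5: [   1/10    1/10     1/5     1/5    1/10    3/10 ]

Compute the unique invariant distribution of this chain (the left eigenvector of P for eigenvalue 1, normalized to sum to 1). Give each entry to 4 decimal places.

Balance equations π_j = Σ_i π_i·P[i][j]:
  π_0 = 1/10·π_0 + 1/5·π_1 + 1/5·π_2 + 3/10·π_3 + 1/10·π_4 + 1/10·π_5
  π_1 = 3/10·π_0 + 1/10·π_1 + 1/5·π_2 + 1/10·π_3 + 1/10·π_4 + 1/10·π_5
  π_2 = 1/5·π_0 + 1/10·π_1 + 1/10·π_2 + 1/10·π_3 + 1/10·π_4 + 1/5·π_5
  π_3 = 1/5·π_0 + 1/10·π_1 + 3/10·π_2 + 1/10·π_3 + 1/5·π_4 + 1/5·π_5
  π_4 = 1/10·π_0 + 3/10·π_1 + 1/10·π_2 + 3/10·π_3 + 1/5·π_4 + 1/10·π_5
  normalize: π_0 + π_1 + π_2 + π_3 + π_4 + π_5 = 1
Solving the linear system gives exactly π = [3601/21912, 401/2739, 1483/10956, 1981/10956, 1007/5478, 377/1992].

π = [0.1643, 0.1464, 0.1354, 0.1808, 0.1838, 0.1893]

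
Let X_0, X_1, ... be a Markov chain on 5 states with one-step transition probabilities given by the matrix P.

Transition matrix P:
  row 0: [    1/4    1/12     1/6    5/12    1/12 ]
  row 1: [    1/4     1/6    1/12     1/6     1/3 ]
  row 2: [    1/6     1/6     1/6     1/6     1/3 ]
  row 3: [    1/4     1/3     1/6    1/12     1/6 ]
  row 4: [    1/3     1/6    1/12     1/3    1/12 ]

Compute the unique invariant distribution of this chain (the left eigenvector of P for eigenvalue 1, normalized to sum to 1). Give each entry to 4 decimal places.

Balance equations π_j = Σ_i π_i·P[i][j]:
  π_0 = 1/4·π_0 + 1/4·π_1 + 1/6·π_2 + 1/4·π_3 + 1/3·π_4
  π_1 = 1/12·π_0 + 1/6·π_1 + 1/6·π_2 + 1/3·π_3 + 1/6·π_4
  π_2 = 1/6·π_0 + 1/12·π_1 + 1/6·π_2 + 1/6·π_3 + 1/12·π_4
  π_3 = 5/12·π_0 + 1/6·π_1 + 1/6·π_2 + 1/12·π_3 + 1/3·π_4
  normalize: π_0 + π_1 + π_2 + π_3 + π_4 = 1
Solving the linear system gives exactly π = [6858/27001, 5012/27001, 3669/27001, 500/2077, 4962/27001].

π = [0.2540, 0.1856, 0.1359, 0.2407, 0.1838]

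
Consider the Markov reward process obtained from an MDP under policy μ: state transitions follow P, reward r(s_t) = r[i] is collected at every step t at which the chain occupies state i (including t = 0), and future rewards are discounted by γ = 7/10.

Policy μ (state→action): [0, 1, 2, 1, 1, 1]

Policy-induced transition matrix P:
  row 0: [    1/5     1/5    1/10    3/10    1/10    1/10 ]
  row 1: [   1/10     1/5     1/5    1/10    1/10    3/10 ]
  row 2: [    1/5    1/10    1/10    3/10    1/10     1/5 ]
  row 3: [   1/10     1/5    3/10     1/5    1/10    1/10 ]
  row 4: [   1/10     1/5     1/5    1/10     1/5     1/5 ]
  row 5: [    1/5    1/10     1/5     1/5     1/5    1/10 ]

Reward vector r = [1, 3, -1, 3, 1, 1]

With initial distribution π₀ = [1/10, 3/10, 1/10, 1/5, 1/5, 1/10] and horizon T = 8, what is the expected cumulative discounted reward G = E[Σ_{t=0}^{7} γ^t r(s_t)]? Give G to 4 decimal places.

G = 4.6736

t=0: π = [0.1000, 0.3000, 0.1000, 0.2000, 0.2000, 0.1000], E[r] = 1.8000, γ^t·E[r] = 1.800000, running G = 1.800000
t=1: π = [0.1300, 0.1800, 0.2000, 0.1700, 0.1300, 0.1900], E[r] = 1.3000, γ^t·E[r] = 0.910000, running G = 2.710000
t=2: π = [0.1520, 0.1610, 0.1840, 0.2020, 0.1320, 0.1690], E[r] = 1.3580, γ^t·E[r] = 0.665420, running G = 3.375420
t=3: π = [0.1505, 0.1647, 0.1866, 0.2043, 0.1301, 0.1638], E[r] = 1.3648, γ^t·E[r] = 0.468126, running G = 3.843546
t=4: π = [0.1501, 0.1650, 0.1867, 0.2042, 0.1294, 0.1646], E[r] = 1.3649, γ^t·E[r] = 0.327722, running G = 4.171268
t=5: π = [0.1501, 0.1649, 0.1867, 0.2042, 0.1294, 0.1646], E[r] = 1.3647, γ^t·E[r] = 0.229372, running G = 4.400641
t=6: π = [0.1501, 0.1649, 0.1867, 0.2043, 0.1294, 0.1646], E[r] = 1.3648, γ^t·E[r] = 0.160565, running G = 4.561206
t=7: π = [0.1501, 0.1649, 0.1867, 0.2043, 0.1294, 0.1646], E[r] = 1.3648, γ^t·E[r] = 0.112396, running G = 4.673602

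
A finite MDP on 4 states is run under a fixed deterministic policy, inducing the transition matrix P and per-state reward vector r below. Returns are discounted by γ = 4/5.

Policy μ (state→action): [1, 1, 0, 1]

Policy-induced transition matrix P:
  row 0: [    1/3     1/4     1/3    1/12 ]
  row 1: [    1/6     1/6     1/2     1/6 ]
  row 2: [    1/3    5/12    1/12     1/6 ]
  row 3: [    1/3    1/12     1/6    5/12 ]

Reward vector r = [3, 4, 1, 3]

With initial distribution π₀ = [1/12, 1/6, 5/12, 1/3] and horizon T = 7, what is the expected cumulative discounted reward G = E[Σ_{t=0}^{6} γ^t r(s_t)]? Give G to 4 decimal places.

t=0: π = [0.0833, 0.1667, 0.4167, 0.3333], E[r] = 2.3333, γ^t·E[r] = 2.333333, running G = 2.333333
t=1: π = [0.3056, 0.2500, 0.2014, 0.2431], E[r] = 2.8472, γ^t·E[r] = 2.277778, running G = 4.611111
t=2: π = [0.2917, 0.2222, 0.2841, 0.2020], E[r] = 2.6539, γ^t·E[r] = 1.698519, running G = 6.309630
t=3: π = [0.2963, 0.2452, 0.2657, 0.1929], E[r] = 2.7138, γ^t·E[r] = 1.389481, running G = 7.699111
t=4: π = [0.2925, 0.2417, 0.2756, 0.1902], E[r] = 2.6904, γ^t·E[r] = 1.102002, running G = 8.801113
t=5: π = [0.2930, 0.2441, 0.2730, 0.1898], E[r] = 2.6981, γ^t·E[r] = 0.884106, running G = 9.685219
t=6: π = [0.2927, 0.2435, 0.2741, 0.1897], E[r] = 2.6953, γ^t·E[r] = 0.706550, running G = 10.391769

G = 10.3918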